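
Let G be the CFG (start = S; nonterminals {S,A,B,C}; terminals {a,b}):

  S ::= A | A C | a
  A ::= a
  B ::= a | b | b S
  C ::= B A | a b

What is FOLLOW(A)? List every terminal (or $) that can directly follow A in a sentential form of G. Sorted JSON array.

FIRST sets, iterate to fixpoint:
[1]
  A via A→a: +{a}
  B via B→a: +{a}
  B via B→b: +{b}
  C via C→B A: +{a,b}
  S via S→A: +{a}
  FIRST(S)={a}  FIRST(A)={a}  FIRST(B)={a,b}  FIRST(C)={a,b}
[2] — fixpoint
  FIRST(S)={a}  FIRST(A)={a}  FIRST(B)={a,b}  FIRST(C)={a,b}

Compute FOLLOW by fixpoint:
FOLLOW(S) := {$}
round 1:
  C→B A: FOLLOW(B) ⊇ FIRST(A) = {a}; new: +{a}
  S→A: FOLLOW(A) ⊇ FOLLOW(S) ⊇ {$}; new: +{$}
  S→A C: FOLLOW(A) ⊇ FIRST(C) = {a,b}; new: +{a,b}
  S→A C: FOLLOW(C) ⊇ FOLLOW(S) ⊇ {$}; new: +{$}
  FOLLOW(S)={$}  FOLLOW(A)={$,a,b}  FOLLOW(B)={a}  FOLLOW(C)={$}
round 2:
  B→b S: FOLLOW(S) ⊇ FOLLOW(B) ⊇ {a}; new: +{a}
  S→A C: FOLLOW(C) ⊇ FOLLOW(S) ⊇ {$,a}; new: +{a}
  FOLLOW(S)={$,a}  FOLLOW(A)={$,a,b}  FOLLOW(B)={a}  FOLLOW(C)={$,a}
round 3: done
  FOLLOW(S)={$,a}  FOLLOW(A)={$,a,b}  FOLLOW(B)={a}  FOLLOW(C)={$,a}

FOLLOW(A) = ["$", "a", "b"]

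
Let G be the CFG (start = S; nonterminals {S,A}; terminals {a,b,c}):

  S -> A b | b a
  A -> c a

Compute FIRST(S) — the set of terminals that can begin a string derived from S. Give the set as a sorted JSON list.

FIRST iteration:
[1]
  A via A→c a: +{c}
  S via S→A b: +{c}
  S via S→b a: +{b}
  FIRST[S]={b,c}  FIRST[A]={c}
[2] — fixpoint
  FIRST[S]={b,c}  FIRST[A]={c}

FIRST(S) = ["b", "c"]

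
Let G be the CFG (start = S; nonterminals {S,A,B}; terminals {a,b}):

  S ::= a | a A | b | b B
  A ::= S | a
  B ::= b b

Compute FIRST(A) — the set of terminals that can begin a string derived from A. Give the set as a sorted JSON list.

Compute FIRST by fixpoint:
round 1:
  A via A→a: +{a}
  B via B→b b: +{b}
  S via S→a: +{a}
  S via S→b: +{b}
  S: {a,b}  A: {a}  B: {b}
round 2:
  A via A→S: +{b}
  S: {a,b}  A: {a,b}  B: {b}
round 3: (no change)
  S: {a,b}  A: {a,b}  B: {b}

FIRST(A) = ["a", "b"]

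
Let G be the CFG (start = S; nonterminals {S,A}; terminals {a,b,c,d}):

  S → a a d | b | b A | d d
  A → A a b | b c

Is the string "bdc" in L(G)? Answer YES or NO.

CNF form of G:
  S -> T0 X5 | T1 A | T3 T3 | b
  A -> A X4 | T1 T2
  T0 -> a
  T1 -> b
  T2 -> c
  T3 -> d
  X4 -> T0 T1
  X5 -> T0 T3

CYK table (by increasing span):
  [0..0]={S,T1}  "b"  orig:{S}
  [1..1]={T3}  "d"  orig:{}
  [2..2]={T2}  "c"  orig:{}
  [0..1]=∅  "bd"
  [1..2]=∅  "dc"
  [0..2]=∅  "bdc"

S ∉ T[0,2] ⇒ NO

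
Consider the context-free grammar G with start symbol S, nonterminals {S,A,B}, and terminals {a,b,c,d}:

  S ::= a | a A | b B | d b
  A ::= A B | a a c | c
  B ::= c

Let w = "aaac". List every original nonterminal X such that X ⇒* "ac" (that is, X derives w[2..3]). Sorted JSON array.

CNF form of G:
  S -> T0 A | T2 B | T3 T2 | a
  A -> A B | T0 X4 | c
  B -> c
  T0 -> a
  T1 -> c
  T2 -> b
  T3 -> d
  X4 -> T0 T1

CYK table (by increasing span) (cells [i..j] with 2 ≤ i ≤ j ≤ 3 only):
  [2..2]={S,T0}  "a"  orig:{S}
  [3..3]={A,B,T1}  "c"  orig:{A,B}
  [2..3]={S,X4}  "ac"  orig:{S}

Original NTs in T[2,3] deriving "ac": ["S"]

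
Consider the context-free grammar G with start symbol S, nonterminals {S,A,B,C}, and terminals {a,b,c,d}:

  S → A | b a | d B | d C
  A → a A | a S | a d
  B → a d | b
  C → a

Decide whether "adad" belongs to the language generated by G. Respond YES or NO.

Convert to CNF:
  S -> T0 A | T0 S | T0 T1 | T1 B | T1 C | T2 T0
  A -> T0 A | T0 S | T0 T1
  B -> T0 T1 | b
  C -> a
  T0 -> a
  T1 -> d
  T2 -> b

CYK fill:
  cell(0,0) a: {C,T0}  orig:{C}
  cell(1,1) d: {T1}  orig:{}
  cell(2,2) a: {C,T0}  orig:{C}
  cell(3,3) d: {T1}  orig:{}
  cell(0,1) ad: {A,B,S}
  cell(1,2) da: {S}
  cell(2,3) ad: {A,B,S}
  cell(0,2) ada: {A,S}
  cell(1,3) dad: {S}
  cell(0,3) adad: {A,S}

S ∈ T[0,3] ⇒ YES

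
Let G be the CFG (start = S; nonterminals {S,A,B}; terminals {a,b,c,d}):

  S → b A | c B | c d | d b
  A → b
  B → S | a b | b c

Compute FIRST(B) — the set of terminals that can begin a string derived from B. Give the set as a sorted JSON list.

FIRST sets, iterate to fixpoint:
round 1:
  A via A→b: +{b}
  B via B→a b: +{a}
  B via B→b c: +{b}
  S via S→b A: +{b}
  S via S→c B: +{c}
  S via S→d b: +{d}
  FIRST[S]={b,c,d}  FIRST[A]={b}  FIRST[B]={a,b}
round 2:
  B via B→S: +{c,d}
  FIRST[S]={b,c,d}  FIRST[A]={b}  FIRST[B]={a,b,c,d}
round 3: (stable)
  FIRST[S]={b,c,d}  FIRST[A]={b}  FIRST[B]={a,b,c,d}

FIRST(B) = ["a", "b", "c", "d"]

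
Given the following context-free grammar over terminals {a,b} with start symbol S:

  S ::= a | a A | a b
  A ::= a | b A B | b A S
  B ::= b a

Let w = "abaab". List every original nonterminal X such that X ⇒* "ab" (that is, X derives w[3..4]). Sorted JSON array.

Convert to CNF:
  S -> T1 A | T1 T0 | a
  A -> T0 X2 | T0 X3 | a
  B -> T0 T1
  T0 -> b
  T1 -> a
  X2 -> A B
  X3 -> A S

CYK fill (cells [i..j] with 3 ≤ i ≤ j ≤ 4 only):
  cell(3,3) a: {A,S,T1}  orig:{A,S}
  cell(4,4) b: {T0}  orig:{}
  cell(3,4) ab: {S}

Original NTs in T[3,4] deriving "ab": ["S"]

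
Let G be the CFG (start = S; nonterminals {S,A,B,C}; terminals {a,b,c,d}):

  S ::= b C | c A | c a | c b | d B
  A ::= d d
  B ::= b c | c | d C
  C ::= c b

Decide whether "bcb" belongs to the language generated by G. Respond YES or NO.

Convert to CNF:
  S -> T0 B | T1 C | T2 A | T2 T1 | T2 T3
  A -> T0 T0
  B -> T0 C | T1 T2 | c
  C -> T2 T1
  T0 -> d
  T1 -> b
  T2 -> c
  T3 -> a

Fill CYK table bottom-up:
  T[0,0] 'b' = {T1}  orig:{}
  T[1,1] 'c' = {B,T2}  orig:{B}
  T[2,2] 'b' = {T1}  orig:{}
  T[0,1] 'bc' = {B}
  T[1,2] 'cb' = {C,S}
  T[0,2] 'bcb' = {S}

S ∈ T[0,2] ⇒ YES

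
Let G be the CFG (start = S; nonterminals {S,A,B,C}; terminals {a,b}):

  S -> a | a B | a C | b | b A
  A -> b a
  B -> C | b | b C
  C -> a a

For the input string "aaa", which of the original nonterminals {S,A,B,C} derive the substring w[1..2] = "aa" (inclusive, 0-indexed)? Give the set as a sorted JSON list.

Convert to CNF:
  S -> T0 A | T1 B | T1 C | a | b
  A -> T0 T1
  B -> T0 C | T1 T1 | b
  C -> T1 T1
  T0 -> b
  T1 -> a

Fill CYK table bottom-up, restricted to cells inside w[1..2]:
  cell(1,1) a: {S,T1}  orig:{S}
  cell(2,2) a: {S,T1}  orig:{S}
  cell(1,2) aa: {B,C}

Original NTs in T[1,2] deriving "aa": ["B", "C"]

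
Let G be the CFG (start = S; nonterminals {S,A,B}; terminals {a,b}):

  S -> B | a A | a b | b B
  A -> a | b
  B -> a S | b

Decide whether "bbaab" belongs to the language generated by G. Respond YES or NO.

CNF form of G:
  S -> T0 A | T0 S | T0 T1 | T1 B | b
  A -> a | b
  B -> T0 S | b
  T0 -> a
  T1 -> b

CYK fill:
  [0..0]={A,B,S,T1}  "b"  orig:{A,B,S}
  [1..1]={A,B,S,T1}  "b"  orig:{A,B,S}
  [2..2]={A,T0}  "a"  orig:{A}
  [3..3]={A,T0}  "a"  orig:{A}
  [4..4]={A,B,S,T1}  "b"  orig:{A,B,S}
  [0..1]={S}  "bb"
  [1..2]=∅  "ba"
  [2..3]={S}  "aa"
  [3..4]={B,S}  "ab"
  [0..2]=∅  "bba"
  [1..3]=∅  "baa"
  [2..4]={B,S}  "aab"
  [0..3]=∅  "bbaa"
  [1..4]={S}  "baab"
  [0..4]=∅  "bbaab"

S ∉ T[0,4] ⇒ NO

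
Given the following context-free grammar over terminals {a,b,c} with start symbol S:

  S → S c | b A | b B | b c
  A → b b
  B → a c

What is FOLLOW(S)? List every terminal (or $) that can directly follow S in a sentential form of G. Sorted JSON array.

Compute FIRST by fixpoint:
[1]
  A via A→b b: +{b}
  B via B→a c: +{a}
  S via S→b A: +{b}
  S: {b}  A: {b}  B: {a}
[2] done
  S: {b}  A: {b}  B: {a}

Compute FOLLOW by fixpoint:
FOLLOW(S) := {$}
pass 1:
  S→S c: FOLLOW(S) ⊇ FIRST(c) = {c}; new: +{c}
  S→b A: FOLLOW(A) ⊇ FOLLOW(S) ⊇ {$,c}; new: +{$,c}
  S→b B: FOLLOW(B) ⊇ FOLLOW(S) ⊇ {$,c}; new: +{$,c}
  S: {$,c}  A: {$,c}  B: {$,c}
pass 2: — fixpoint
  S: {$,c}  A: {$,c}  B: {$,c}

FOLLOW(S) = ["$", "c"]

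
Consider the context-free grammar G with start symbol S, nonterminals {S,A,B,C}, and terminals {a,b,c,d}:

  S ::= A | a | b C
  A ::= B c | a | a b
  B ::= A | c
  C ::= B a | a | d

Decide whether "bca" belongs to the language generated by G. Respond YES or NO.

Convert to CNF:
  S -> B T0 | T1 T2 | T2 C | a
  A -> B T0 | T1 T2 | a
  B -> B T0 | T1 T2 | a | c
  C -> B T1 | a | d
  T0 -> c
  T1 -> a
  T2 -> b

Fill CYK table bottom-up:
  cell(0,0) b: {T2}  orig:{}
  cell(1,1) c: {B,T0}  orig:{B}
  cell(2,2) a: {A,B,C,S,T1}  orig:{A,B,C,S}
  cell(0,1) bc: ∅
  cell(1,2) ca: {C}
  cell(0,2) bca: {S}

S ∈ T[0,2] ⇒ YES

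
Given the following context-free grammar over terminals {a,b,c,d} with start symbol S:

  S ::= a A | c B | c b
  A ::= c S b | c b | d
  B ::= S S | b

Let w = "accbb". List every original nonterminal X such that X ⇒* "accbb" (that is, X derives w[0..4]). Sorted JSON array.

CNF form of G:
  S -> T0 B | T0 T1 | T2 A
  A -> T0 T1 | T0 X3 | d
  B -> S S | b
  T0 -> c
  T1 -> b
  T2 -> a
  X3 -> S T1

CYK fill, restricted to cells inside w[0..4]:
  [0..0]={T2}  "a"  orig:{}
  [1..1]={T0}  "c"  orig:{}
  [2..2]={T0}  "c"  orig:{}
  [3..3]={B,T1}  "b"  orig:{B}
  [4..4]={B,T1}  "b"  orig:{B}
  [0..1]=∅  "ac"
  [1..2]=∅  "cc"
  [2..3]={A,S}  "cb"
  [3..4]=∅  "bb"
  [0..2]=∅  "acc"
  [1..3]=∅  "ccb"
  [2..4]={X3}  "cbb"  orig:{}
  [0..3]=∅  "accb"
  [1..4]={A}  "ccbb"
  [0..4]={S}  "accbb"

Original NTs in T[0,4] deriving "accbb": ["S"]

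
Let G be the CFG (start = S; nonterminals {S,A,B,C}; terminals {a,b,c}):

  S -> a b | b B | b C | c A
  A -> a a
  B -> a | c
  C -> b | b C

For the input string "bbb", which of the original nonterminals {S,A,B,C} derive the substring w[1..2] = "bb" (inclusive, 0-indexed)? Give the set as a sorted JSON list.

CNF form of G:
  S -> T0 T1 | T1 B | T1 C | T2 A
  A -> T0 T0
  B -> a | c
  C -> T1 C | b
  T0 -> a
  T1 -> b
  T2 -> c

CYK fill (cells [i..j] with 1 ≤ i ≤ j ≤ 2 only):
  cell(1,1) b: {C,T1}  orig:{C}
  cell(2,2) b: {C,T1}  orig:{C}
  cell(1,2) bb: {C,S}

Original NTs in T[1,2] deriving "bb": ["C", "S"]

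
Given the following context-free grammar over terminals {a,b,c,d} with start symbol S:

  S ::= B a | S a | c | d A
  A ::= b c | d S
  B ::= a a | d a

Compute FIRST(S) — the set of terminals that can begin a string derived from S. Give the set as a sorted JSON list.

FIRST iteration:
[1]
  A via A→b c: +{b}
  A via A→d S: +{d}
  B via B→a a: +{a}
  B via B→d a: +{d}
  S via S→B a: +{a,d}
  S via S→c: +{c}
  S: {a,c,d}  A: {b,d}  B: {a,d}
[2] done
  S: {a,c,d}  A: {b,d}  B: {a,d}

FIRST(S) = ["a", "c", "d"]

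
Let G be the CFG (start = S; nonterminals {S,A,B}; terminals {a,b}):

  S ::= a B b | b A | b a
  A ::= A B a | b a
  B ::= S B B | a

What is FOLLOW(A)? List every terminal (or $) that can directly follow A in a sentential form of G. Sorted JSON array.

Compute FIRST by fixpoint:
[1]
  A via A→b a: +{b}
  B via B→a: +{a}
  S via S→a B b: +{a}
  S via S→b A: +{b}
  S: {a,b}  A: {b}  B: {a}
[2]
  B via B→S B B: +{b}
  S: {a,b}  A: {b}  B: {a,b}
[3] — fixpoint
  S: {a,b}  A: {b}  B: {a,b}

FOLLOW iteration:
seed FOLLOW(S) with $
round 1:
  A→A B a: FOLLOW(A) ⊇ FIRST(B) = {a,b}; new: +{a,b}
  A→A B a: FOLLOW(B) ⊇ FIRST(a) = {a}; new: +{a}
  B→S B B: FOLLOW(S) ⊇ FIRST(B) = {a,b}; new: +{a,b}
  B→S B B: FOLLOW(B) ⊇ FIRST(B) = {a,b}; new: +{b}
  S→b A: FOLLOW(A) ⊇ FOLLOW(S) ⊇ {$,a,b}; new: +{$}
  FOLLOW(S)={$,a,b}  FOLLOW(A)={$,a,b}  FOLLOW(B)={a,b}
round 2: — fixpoint
  FOLLOW(S)={$,a,b}  FOLLOW(A)={$,a,b}  FOLLOW(B)={a,b}

FOLLOW(A) = ["$", "a", "b"]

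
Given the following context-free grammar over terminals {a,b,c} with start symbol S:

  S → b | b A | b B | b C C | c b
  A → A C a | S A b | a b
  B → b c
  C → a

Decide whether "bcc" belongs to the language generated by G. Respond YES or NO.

Convert to CNF:
  S -> T1 A | T1 B | T1 X5 | T2 T1 | b
  A -> A X3 | S X4 | T0 T1
  B -> T1 T2
  C -> a
  T0 -> a
  T1 -> b
  T2 -> c
  X3 -> C T0
  X4 -> A T1
  X5 -> C C

Fill CYK table bottom-up:
  [0..0]={S,T1}  "b"  orig:{S}
  [1..1]={T2}  "c"  orig:{}
  [2..2]={T2}  "c"  orig:{}
  [0..1]={B}  "bc"
  [1..2]=∅  "cc"
  [0..2]=∅  "bcc"

S ∉ T[0,2] ⇒ NO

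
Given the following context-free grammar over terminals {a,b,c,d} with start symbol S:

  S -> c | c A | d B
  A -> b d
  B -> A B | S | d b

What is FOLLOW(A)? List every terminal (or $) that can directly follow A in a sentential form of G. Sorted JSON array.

Compute FIRST by fixpoint:
iter 1:
  A via A→b d: +{b}
  B via B→A B: +{b}
  B via B→d b: +{d}
  S via S→c: +{c}
  S via S→d B: +{d}
  S: {c,d}  A: {b}  B: {b,d}
iter 2:
  B via B→S: +{c}
  S: {c,d}  A: {b}  B: {b,c,d}
iter 3: — fixpoint
  S: {c,d}  A: {b}  B: {b,c,d}

FOLLOW sets:
seed FOLLOW(S) with $
pass 1:
  B→A B: FOLLOW(A) ⊇ FIRST(B) = {b,c,d}; new: +{b,c,d}
  S→c A: FOLLOW(A) ⊇ FOLLOW(S) ⊇ {$}; new: +{$}
  S→d B: FOLLOW(B) ⊇ FOLLOW(S) ⊇ {$}; new: +{$}
  FOLLOW(S)={$}  FOLLOW(A)={$,b,c,d}  FOLLOW(B)={$}
pass 2: — fixpoint
  FOLLOW(S)={$}  FOLLOW(A)={$,b,c,d}  FOLLOW(B)={$}

FOLLOW(A) = ["$", "b", "c", "d"]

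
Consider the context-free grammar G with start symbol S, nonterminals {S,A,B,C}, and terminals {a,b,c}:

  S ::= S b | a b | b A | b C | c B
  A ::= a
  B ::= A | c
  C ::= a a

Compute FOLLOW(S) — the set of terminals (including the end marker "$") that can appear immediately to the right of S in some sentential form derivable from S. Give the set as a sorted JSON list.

Compute FIRST by fixpoint:
[1]
  A via A→a: +{a}
  B via B→A: +{a}
  B via B→c: +{c}
  C via C→a a: +{a}
  S via S→a b: +{a}
  S via S→b A: +{b}
  S via S→c B: +{c}
  FIRST[S]={a,b,c}  FIRST[A]={a}  FIRST[B]={a,c}  FIRST[C]={a}
[2] (stable)
  FIRST[S]={a,b,c}  FIRST[A]={a}  FIRST[B]={a,c}  FIRST[C]={a}

FOLLOW iteration:
seed FOLLOW(S) with $
iter 1:
  S→S b: FOLLOW(S) ⊇ FIRST(b) = {b}; new: +{b}
  S→b A: FOLLOW(A) ⊇ FOLLOW(S) ⊇ {$,b}; new: +{$,b}
  S→b C: FOLLOW(C) ⊇ FOLLOW(S) ⊇ {$,b}; new: +{$,b}
  S→c B: FOLLOW(B) ⊇ FOLLOW(S) ⊇ {$,b}; new: +{$,b}
  S: {$,b}  A: {$,b}  B: {$,b}  C: {$,b}
iter 2: — fixpoint
  S: {$,b}  A: {$,b}  B: {$,b}  C: {$,b}

FOLLOW(S) = ["$", "b"]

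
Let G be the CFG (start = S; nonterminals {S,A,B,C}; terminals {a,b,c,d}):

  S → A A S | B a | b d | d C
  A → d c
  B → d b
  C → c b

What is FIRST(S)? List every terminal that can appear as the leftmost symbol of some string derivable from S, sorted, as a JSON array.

FIRST sets, iterate to fixpoint:
pass 1:
  A via A→d c: +{d}
  B via B→d b: +{d}
  C via C→c b: +{c}
  S via S→A A S: +{d}
  S via S→b d: +{b}
  S: {b,d}  A: {d}  B: {d}  C: {c}
pass 2: done
  S: {b,d}  A: {d}  B: {d}  C: {c}

FIRST(S) = ["b", "d"]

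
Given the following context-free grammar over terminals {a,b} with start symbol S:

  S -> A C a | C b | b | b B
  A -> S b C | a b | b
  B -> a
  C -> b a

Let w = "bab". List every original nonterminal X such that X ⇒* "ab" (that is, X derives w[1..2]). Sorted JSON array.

CNF form of G:
  S -> A X3 | C T0 | T0 B | b
  A -> S X2 | T1 T0 | b
  B -> a
  C -> T0 T1
  T0 -> b
  T1 -> a
  X2 -> T0 C
  X3 -> C T1

CYK fill, restricted to cells inside w[1..2]:
  T[1,1] 'a' = {B,T1}  orig:{B}
  T[2,2] 'b' = {A,S,T0}  orig:{A,S}
  T[1,2] 'ab' = {A}

Original NTs in T[1,2] deriving "ab": ["A"]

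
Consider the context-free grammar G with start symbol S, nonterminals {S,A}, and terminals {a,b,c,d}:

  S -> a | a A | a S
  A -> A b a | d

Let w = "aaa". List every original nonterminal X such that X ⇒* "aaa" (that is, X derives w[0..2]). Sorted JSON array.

CNF form of G:
  S -> T1 A | T1 S | a
  A -> A X2 | d
  T0 -> b
  T1 -> a
  X2 -> T0 T1

CYK fill, restricted to cells inside w[0..2]:
  T[0,0] 'a' = {S,T1}  orig:{S}
  T[1,1] 'a' = {S,T1}  orig:{S}
  T[2,2] 'a' = {S,T1}  orig:{S}
  T[0,1] 'aa' = {S}
  T[1,2] 'aa' = {S}
  T[0,2] 'aaa' = {S}

Original NTs in T[0,2] deriving "aaa": ["S"]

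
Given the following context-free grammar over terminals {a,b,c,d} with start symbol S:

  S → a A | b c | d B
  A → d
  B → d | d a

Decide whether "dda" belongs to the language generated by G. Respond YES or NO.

CNF form of G:
  S -> T0 B | T1 A | T2 T3
  A -> d
  B -> T0 T1 | d
  T0 -> d
  T1 -> a
  T2 -> b
  T3 -> c

CYK table (by increasing span):
  [0..0]={A,B,T0}  "d"  orig:{A,B}
  [1..1]={A,B,T0}  "d"  orig:{A,B}
  [2..2]={T1}  "a"  orig:{}
  [0..1]={S}  "dd"
  [1..2]={B}  "da"
  [0..2]={S}  "dda"

S ∈ T[0,2] ⇒ YES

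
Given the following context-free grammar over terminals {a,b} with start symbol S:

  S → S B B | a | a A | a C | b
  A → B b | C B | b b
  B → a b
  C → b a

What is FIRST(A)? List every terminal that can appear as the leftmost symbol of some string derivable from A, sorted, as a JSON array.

Compute FIRST by fixpoint:
round 1:
  A via A→b b: +{b}
  B via B→a b: +{a}
  C via C→b a: +{b}
  S via S→a: +{a}
  S via S→b: +{b}
  FIRST[S]={a,b}  FIRST[A]={b}  FIRST[B]={a}  FIRST[C]={b}
round 2:
  A via A→B b: +{a}
  FIRST[S]={a,b}  FIRST[A]={a,b}  FIRST[B]={a}  FIRST[C]={b}
round 3: (no change)
  FIRST[S]={a,b}  FIRST[A]={a,b}  FIRST[B]={a}  FIRST[C]={b}

FIRST(A) = ["a", "b"]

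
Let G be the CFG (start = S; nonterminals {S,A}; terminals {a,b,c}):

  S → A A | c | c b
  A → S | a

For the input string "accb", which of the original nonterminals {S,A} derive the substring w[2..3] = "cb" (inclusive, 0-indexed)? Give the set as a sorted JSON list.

Convert to CNF:
  S -> A A | T0 T1 | c
  A -> A A | T0 T1 | a | c
  T0 -> c
  T1 -> b

Fill CYK table bottom-up, restricted to cells inside w[2..3]:
  cell(2,2) c: {A,S,T0}  orig:{A,S}
  cell(3,3) b: {T1}  orig:{}
  cell(2,3) cb: {A,S}

Original NTs in T[2,3] deriving "cb": ["A", "S"]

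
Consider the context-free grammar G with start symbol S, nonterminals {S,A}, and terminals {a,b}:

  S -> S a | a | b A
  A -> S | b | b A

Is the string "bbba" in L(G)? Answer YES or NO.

Convert to CNF:
  S -> S T0 | T1 A | a
  A -> S T0 | T1 A | a | b
  T0 -> a
  T1 -> b

Fill CYK table bottom-up:
  cell(0,0) b: {A,T1}  orig:{A}
  cell(1,1) b: {A,T1}  orig:{A}
  cell(2,2) b: {A,T1}  orig:{A}
  cell(3,3) a: {A,S,T0}  orig:{A,S}
  cell(0,1) bb: {A,S}
  cell(1,2) bb: {A,S}
  cell(2,3) ba: {A,S}
  cell(0,2) bbb: {A,S}
  cell(1,3) bba: {A,S}
  cell(0,3) bbba: {A,S}

S ∈ T[0,3] ⇒ YES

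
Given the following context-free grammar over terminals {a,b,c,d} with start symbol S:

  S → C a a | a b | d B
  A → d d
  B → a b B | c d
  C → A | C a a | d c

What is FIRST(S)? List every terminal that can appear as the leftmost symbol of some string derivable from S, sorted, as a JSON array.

FIRST iteration:
round 1:
  A via A→d d: +{d}
  B via B→a b B: +{a}
  B via B→c d: +{c}
  C via C→A: +{d}
  S via S→C a a: +{d}
  S via S→a b: +{a}
  FIRST[S]={a,d}  FIRST[A]={d}  FIRST[B]={a,c}  FIRST[C]={d}
round 2: — fixpoint
  FIRST[S]={a,d}  FIRST[A]={d}  FIRST[B]={a,c}  FIRST[C]={d}

FIRST(S) = ["a", "d"]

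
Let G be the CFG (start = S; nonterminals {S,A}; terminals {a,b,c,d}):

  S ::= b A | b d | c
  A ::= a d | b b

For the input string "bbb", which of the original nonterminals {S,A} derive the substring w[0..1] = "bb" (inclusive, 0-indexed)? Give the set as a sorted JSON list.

CNF form of G:
  S -> T2 A | T2 T1 | c
  A -> T0 T1 | T2 T2
  T0 -> a
  T1 -> d
  T2 -> b

Fill CYK table bottom-up, restricted to cells inside w[0..1]:
  T[0,0] 'b' = {T2}  orig:{}
  T[1,1] 'b' = {T2}  orig:{}
  T[0,1] 'bb' = {A}

Original NTs in T[0,1] deriving "bb": ["A"]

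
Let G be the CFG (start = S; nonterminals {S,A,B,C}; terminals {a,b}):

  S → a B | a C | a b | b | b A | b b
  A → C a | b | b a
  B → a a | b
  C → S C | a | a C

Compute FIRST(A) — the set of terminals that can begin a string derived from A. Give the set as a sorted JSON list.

Compute FIRST by fixpoint:
iter 1:
  A via A→b: +{b}
  B via B→a a: +{a}
  B via B→b: +{b}
  C via C→a: +{a}
  S via S→a B: +{a}
  S via S→b: +{b}
  FIRST(S)={a,b}  FIRST(A)={b}  FIRST(B)={a,b}  FIRST(C)={a}
iter 2:
  A via A→C a: +{a}
  C via C→S C: +{b}
  FIRST(S)={a,b}  FIRST(A)={a,b}  FIRST(B)={a,b}  FIRST(C)={a,b}
iter 3: — fixpoint
  FIRST(S)={a,b}  FIRST(A)={a,b}  FIRST(B)={a,b}  FIRST(C)={a,b}

FIRST(A) = ["a", "b"]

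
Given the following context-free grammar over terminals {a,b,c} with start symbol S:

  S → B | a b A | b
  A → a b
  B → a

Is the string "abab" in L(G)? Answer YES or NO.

CNF form of G:
  S -> T0 X2 | a | b
  A -> T0 T1
  B -> a
  T0 -> a
  T1 -> b
  X2 -> T1 A

Fill CYK table bottom-up:
  [0..0]={B,S,T0}  "a"  orig:{B,S}
  [1..1]={S,T1}  "b"  orig:{S}
  [2..2]={B,S,T0}  "a"  orig:{B,S}
  [3..3]={S,T1}  "b"  orig:{S}
  [0..1]={A}  "ab"
  [1..2]=∅  "ba"
  [2..3]={A}  "ab"
  [0..2]=∅  "aba"
  [1..3]={X2}  "bab"  orig:{}
  [0..3]={S}  "abab"

S ∈ T[0,3] ⇒ YES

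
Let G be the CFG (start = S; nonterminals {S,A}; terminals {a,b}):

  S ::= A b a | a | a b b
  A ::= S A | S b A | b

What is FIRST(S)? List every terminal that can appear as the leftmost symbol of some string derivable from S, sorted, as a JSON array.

FIRST iteration:
pass 1:
  A via A→b: +{b}
  S via S→A b a: +{b}
  S via S→a: +{a}
  FIRST[S]={a,b}  FIRST[A]={b}
pass 2:
  A via A→S A: +{a}
  FIRST[S]={a,b}  FIRST[A]={a,b}
pass 3: (no change)
  FIRST[S]={a,b}  FIRST[A]={a,b}

FIRST(S) = ["a", "b"]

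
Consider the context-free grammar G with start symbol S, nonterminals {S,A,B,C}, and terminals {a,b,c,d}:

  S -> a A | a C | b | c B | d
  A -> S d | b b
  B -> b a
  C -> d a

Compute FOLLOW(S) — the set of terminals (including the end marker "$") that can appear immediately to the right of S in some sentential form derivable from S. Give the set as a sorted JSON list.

FIRST iteration:
iter 1:
  A via A→b b: +{b}
  B via B→b a: +{b}
  C via C→d a: +{d}
  S via S→a A: +{a}
  S via S→b: +{b}
  S via S→c B: +{c}
  S via S→d: +{d}
  S: {a,b,c,d}  A: {b}  B: {b}  C: {d}
iter 2:
  A via A→S d: +{a,c,d}
  S: {a,b,c,d}  A: {a,b,c,d}  B: {b}  C: {d}
iter 3: — fixpoint
  S: {a,b,c,d}  A: {a,b,c,d}  B: {b}  C: {d}

FOLLOW sets:
FOLLOW(S) := {$}
[1]
  A→S d: FOLLOW(S) ⊇ FIRST(d) = {d}; new: +{d}
  S→a A: FOLLOW(A) ⊇ FOLLOW(S) ⊇ {$,d}; new: +{$,d}
  S→a C: FOLLOW(C) ⊇ FOLLOW(S) ⊇ {$,d}; new: +{$,d}
  S→c B: FOLLOW(B) ⊇ FOLLOW(S) ⊇ {$,d}; new: +{$,d}
  S: {$,d}  A: {$,d}  B: {$,d}  C: {$,d}
[2] done
  S: {$,d}  A: {$,d}  B: {$,d}  C: {$,d}

FOLLOW(S) = ["$", "d"]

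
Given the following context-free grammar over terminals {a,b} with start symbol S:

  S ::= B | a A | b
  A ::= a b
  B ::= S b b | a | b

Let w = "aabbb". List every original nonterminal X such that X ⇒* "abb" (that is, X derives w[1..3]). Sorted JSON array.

Convert to CNF:
  S -> S X3 | T0 A | a | b
  A -> T0 T1
  B -> S X2 | a | b
  T0 -> a
  T1 -> b
  X2 -> T1 T1
  X3 -> T1 T1

CYK table (by increasing span) — only the sub-triangle for w[1..3]:
  cell(1,1) a: {B,S,T0}  orig:{B,S}
  cell(2,2) b: {B,S,T1}  orig:{B,S}
  cell(3,3) b: {B,S,T1}  orig:{B,S}
  cell(1,2) ab: {A}
  cell(2,3) bb: {X2,X3}  orig:{}
  cell(1,3) abb: {B,S}

Original NTs in T[1,3] deriving "abb": ["B", "S"]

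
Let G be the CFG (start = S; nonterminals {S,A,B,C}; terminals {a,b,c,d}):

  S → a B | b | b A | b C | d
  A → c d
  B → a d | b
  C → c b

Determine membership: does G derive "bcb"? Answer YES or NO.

CNF form of G:
  S -> T2 B | T3 A | T3 C | b | d
  A -> T0 T1
  B -> T2 T1 | b
  C -> T0 T3
  T0 -> c
  T1 -> d
  T2 -> a
  T3 -> b

CYK fill:
  T[0,0] 'b' = {B,S,T3}  orig:{B,S}
  T[1,1] 'c' = {T0}  orig:{}
  T[2,2] 'b' = {B,S,T3}  orig:{B,S}
  T[0,1] 'bc' = ∅
  T[1,2] 'cb' = {C}
  T[0,2] 'bcb' = {S}

S ∈ T[0,2] ⇒ YES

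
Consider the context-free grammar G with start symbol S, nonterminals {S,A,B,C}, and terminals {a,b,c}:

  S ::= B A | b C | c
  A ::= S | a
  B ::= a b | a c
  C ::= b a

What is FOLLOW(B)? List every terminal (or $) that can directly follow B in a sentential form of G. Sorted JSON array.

Compute FIRST by fixpoint:
[1]
  A via A→a: +{a}
  B via B→a b: +{a}
  C via C→b a: +{b}
  S via S→B A: +{a}
  S via S→b C: +{b}
  S via S→c: +{c}
  S: {a,b,c}  A: {a}  B: {a}  C: {b}
[2]
  A via A→S: +{b,c}
  S: {a,b,c}  A: {a,b,c}  B: {a}  C: {b}
[3] done
  S: {a,b,c}  A: {a,b,c}  B: {a}  C: {b}

Compute FOLLOW by fixpoint:
seed FOLLOW(S) with $
round 1:
  S→B A: FOLLOW(B) ⊇ FIRST(A) = {a,b,c}; new: +{a,b,c}
  S→B A: FOLLOW(A) ⊇ FOLLOW(S) ⊇ {$}; new: +{$}
  S→b C: FOLLOW(C) ⊇ FOLLOW(S) ⊇ {$}; new: +{$}
  S: {$}  A: {$}  B: {a,b,c}  C: {$}
round 2: done
  S: {$}  A: {$}  B: {a,b,c}  C: {$}

FOLLOW(B) = ["a", "b", "c"]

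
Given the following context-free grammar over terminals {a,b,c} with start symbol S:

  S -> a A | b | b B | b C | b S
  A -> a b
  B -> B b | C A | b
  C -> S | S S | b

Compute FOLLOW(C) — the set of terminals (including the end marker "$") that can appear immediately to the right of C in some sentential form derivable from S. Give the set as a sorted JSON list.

FIRST sets, iterate to fixpoint:
iter 1:
  A via A→a b: +{a}
  B via B→b: +{b}
  C via C→b: +{b}
  S via S→a A: +{a}
  S via S→b: +{b}
  FIRST(S)={a,b}  FIRST(A)={a}  FIRST(B)={b}  FIRST(C)={b}
iter 2:
  C via C→S: +{a}
  FIRST(S)={a,b}  FIRST(A)={a}  FIRST(B)={b}  FIRST(C)={a,b}
iter 3:
  B via B→C A: +{a}
  FIRST(S)={a,b}  FIRST(A)={a}  FIRST(B)={a,b}  FIRST(C)={a,b}
iter 4: done
  FIRST(S)={a,b}  FIRST(A)={a}  FIRST(B)={a,b}  FIRST(C)={a,b}

Compute FOLLOW by fixpoint:
FOLLOW(S) := {$}
iter 1:
  B→B b: FOLLOW(B) ⊇ FIRST(b) = {b}; new: +{b}
  B→C A: FOLLOW(C) ⊇ FIRST(A) = {a}; new: +{a}
  B→C A: FOLLOW(A) ⊇ FOLLOW(B) ⊇ {b}; new: +{b}
  C→S: FOLLOW(S) ⊇ FOLLOW(C) ⊇ {a}; new: +{a}
  C→S S: FOLLOW(S) ⊇ FIRST(S) = {a,b}; new: +{b}
  S→a A: FOLLOW(A) ⊇ FOLLOW(S) ⊇ {$,a,b}; new: +{$,a}
  S→b B: FOLLOW(B) ⊇ FOLLOW(S) ⊇ {$,a,b}; new: +{$,a}
  S→b C: FOLLOW(C) ⊇ FOLLOW(S) ⊇ {$,a,b}; new: +{$,b}
  FOLLOW(S)={$,a,b}  FOLLOW(A)={$,a,b}  FOLLOW(B)={$,a,b}  FOLLOW(C)={$,a,b}
iter 2: — fixpoint
  FOLLOW(S)={$,a,b}  FOLLOW(A)={$,a,b}  FOLLOW(B)={$,a,b}  FOLLOW(C)={$,a,b}

FOLLOW(C) = ["$", "a", "b"]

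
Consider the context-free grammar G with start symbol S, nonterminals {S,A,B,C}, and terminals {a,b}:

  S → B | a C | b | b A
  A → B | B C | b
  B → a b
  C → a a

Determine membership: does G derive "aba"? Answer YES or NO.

Convert to CNF:
  S -> T0 C | T0 T1 | T1 A | b
  A -> B C | T0 T1 | b
  B -> T0 T1
  C -> T0 T0
  T0 -> a
  T1 -> b

Fill CYK table bottom-up:
  cell(0,0) a: {T0}  orig:{}
  cell(1,1) b: {A,S,T1}  orig:{A,S}
  cell(2,2) a: {T0}  orig:{}
  cell(0,1) ab: {A,B,S}
  cell(1,2) ba: ∅
  cell(0,2) aba: ∅

S ∉ T[0,2] ⇒ NO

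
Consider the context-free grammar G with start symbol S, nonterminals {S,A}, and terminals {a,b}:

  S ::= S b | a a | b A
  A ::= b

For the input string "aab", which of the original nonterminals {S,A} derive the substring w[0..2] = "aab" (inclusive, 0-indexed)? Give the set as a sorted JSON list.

Convert to CNF:
  S -> S T0 | T0 A | T1 T1
  A -> b
  T0 -> b
  T1 -> a

Fill CYK table bottom-up — only the sub-triangle for w[0..2]:
  T[0,0] 'a' = {T1}  orig:{}
  T[1,1] 'a' = {T1}  orig:{}
  T[2,2] 'b' = {A,T0}  orig:{A}
  T[0,1] 'aa' = {S}
  T[1,2] 'ab' = ∅
  T[0,2] 'aab' = {S}

Original NTs in T[0,2] deriving "aab": ["S"]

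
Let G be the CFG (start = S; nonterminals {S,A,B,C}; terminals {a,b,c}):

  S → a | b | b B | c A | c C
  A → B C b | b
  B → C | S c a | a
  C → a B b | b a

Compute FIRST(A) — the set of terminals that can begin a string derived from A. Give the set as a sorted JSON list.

Compute FIRST by fixpoint:
iter 1:
  A via A→b: +{b}
  B via B→a: +{a}
  C via C→a B b: +{a}
  C via C→b a: +{b}
  S via S→a: +{a}
  S via S→b: +{b}
  S via S→c A: +{c}
  FIRST(S)={a,b,c}  FIRST(A)={b}  FIRST(B)={a}  FIRST(C)={a,b}
iter 2:
  A via A→B C b: +{a}
  B via B→C: +{b}
  B via B→S c a: +{c}
  FIRST(S)={a,b,c}  FIRST(A)={a,b}  FIRST(B)={a,b,c}  FIRST(C)={a,b}
iter 3:
  A via A→B C b: +{c}
  FIRST(S)={a,b,c}  FIRST(A)={a,b,c}  FIRST(B)={a,b,c}  FIRST(C)={a,b}
iter 4: — fixpoint
  FIRST(S)={a,b,c}  FIRST(A)={a,b,c}  FIRST(B)={a,b,c}  FIRST(C)={a,b}

FIRST(A) = ["a", "b", "c"]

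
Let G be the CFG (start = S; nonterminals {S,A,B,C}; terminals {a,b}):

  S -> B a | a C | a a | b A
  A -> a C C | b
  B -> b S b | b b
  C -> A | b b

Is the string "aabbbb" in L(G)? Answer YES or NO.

Convert to CNF:
  S -> B T0 | T0 C | T0 T0 | T1 A
  A -> T0 X2 | b
  B -> T1 T1 | T1 X3
  C -> T0 X4 | T1 T1 | b
  T0 -> a
  T1 -> b
  X2 -> C C
  X3 -> S T1
  X4 -> C C

CYK table (by increasing span):
  [0..0]={T0}  "a"  orig:{}
  [1..1]={T0}  "a"  orig:{}
  [2..2]={A,C,T1}  "b"  orig:{A,C}
  [3..3]={A,C,T1}  "b"  orig:{A,C}
  [4..4]={A,C,T1}  "b"  orig:{A,C}
  [5..5]={A,C,T1}  "b"  orig:{A,C}
  [0..1]={S}  "aa"
  [1..2]={S}  "ab"
  [2..3]={B,C,S,X2,X4}  "bb"  orig:{B,C,S}
  [3..4]={B,C,S,X2,X4}  "bb"  orig:{B,C,S}
  [4..5]={B,C,S,X2,X4}  "bb"  orig:{B,C,S}
  [0..2]={X3}  "aab"  orig:{}
  [1..3]={A,C,S,X3}  "abb"  orig:{A,C,S}
  [2..4]={X2,X3,X4}  "bbb"  orig:{}
  [3..5]={X2,X3,X4}  "bbb"  orig:{}
  [0..3]={S}  "aabb"
  [1..4]={A,C,X2,X3,X4}  "abbb"  orig:{A,C}
  [2..5]={B,X2,X4}  "bbbb"  orig:{B}
  [0..4]={A,C,S,X3}  "aabbb"  orig:{A,C,S}
  [1..5]={A,C,X2,X4}  "abbbb"  orig:{A,C}
  [0..5]={A,C,S,X2,X3,X4}  "aabbbb"  orig:{A,C,S}

S ∈ T[0,5] ⇒ YES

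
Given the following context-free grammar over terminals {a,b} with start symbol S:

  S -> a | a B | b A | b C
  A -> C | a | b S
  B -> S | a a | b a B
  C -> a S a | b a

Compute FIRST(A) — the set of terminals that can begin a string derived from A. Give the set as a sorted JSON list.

FIRST sets, iterate to fixpoint:
[1]
  A via A→a: +{a}
  A via A→b S: +{b}
  B via B→a a: +{a}
  B via B→b a B: +{b}
  C via C→a S a: +{a}
  C via C→b a: +{b}
  S via S→a: +{a}
  S via S→b A: +{b}
  FIRST(S)={a,b}  FIRST(A)={a,b}  FIRST(B)={a,b}  FIRST(C)={a,b}
[2] — fixpoint
  FIRST(S)={a,b}  FIRST(A)={a,b}  FIRST(B)={a,b}  FIRST(C)={a,b}

FIRST(A) = ["a", "b"]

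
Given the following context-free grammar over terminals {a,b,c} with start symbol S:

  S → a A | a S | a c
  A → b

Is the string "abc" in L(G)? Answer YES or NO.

CNF form of G:
  S -> T0 A | T0 S | T0 T1
  A -> b
  T0 -> a
  T1 -> c

CYK fill:
  T[0,0] 'a' = {T0}  orig:{}
  T[1,1] 'b' = {A}
  T[2,2] 'c' = {T1}  orig:{}
  T[0,1] 'ab' = {S}
  T[1,2] 'bc' = ∅
  T[0,2] 'abc' = ∅

S ∉ T[0,2] ⇒ NO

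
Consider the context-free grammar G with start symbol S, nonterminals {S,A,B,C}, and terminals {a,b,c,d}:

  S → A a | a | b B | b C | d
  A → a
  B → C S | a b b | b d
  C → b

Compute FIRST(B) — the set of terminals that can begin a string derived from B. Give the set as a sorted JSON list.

FIRST iteration:
iter 1:
  A via A→a: +{a}
  B via B→a b b: +{a}
  B via B→b d: +{b}
  C via C→b: +{b}
  S via S→A a: +{a}
  S via S→b B: +{b}
  S via S→d: +{d}
  FIRST(S)={a,b,d}  FIRST(A)={a}  FIRST(B)={a,b}  FIRST(C)={b}
iter 2: done
  FIRST(S)={a,b,d}  FIRST(A)={a}  FIRST(B)={a,b}  FIRST(C)={b}

FIRST(B) = ["a", "b"]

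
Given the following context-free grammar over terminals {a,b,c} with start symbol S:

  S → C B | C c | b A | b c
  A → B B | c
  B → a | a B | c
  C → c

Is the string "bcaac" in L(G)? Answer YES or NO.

CNF form of G:
  S -> C B | C T1 | T2 A | T2 T1
  A -> B B | c
  B -> T0 B | a | c
  C -> c
  T0 -> a
  T1 -> c
  T2 -> b

CYK table (by increasing span):
  T[0,0] 'b' = {T2}  orig:{}
  T[1,1] 'c' = {A,B,C,T1}  orig:{A,B,C}
  T[2,2] 'a' = {B,T0}  orig:{B}
  T[3,3] 'a' = {B,T0}  orig:{B}
  T[4,4] 'c' = {A,B,C,T1}  orig:{A,B,C}
  T[0,1] 'bc' = {S}
  T[1,2] 'ca' = {A,S}
  T[2,3] 'aa' = {A,B}
  T[3,4] 'ac' = {A,B}
  T[0,2] 'bca' = {S}
  T[1,3] 'caa' = {A,S}
  T[2,4] 'aac' = {A,B}
  T[0,3] 'bcaa' = {S}
  T[1,4] 'caac' = {A,S}
  T[0,4] 'bcaac' = {S}

S ∈ T[0,4] ⇒ YES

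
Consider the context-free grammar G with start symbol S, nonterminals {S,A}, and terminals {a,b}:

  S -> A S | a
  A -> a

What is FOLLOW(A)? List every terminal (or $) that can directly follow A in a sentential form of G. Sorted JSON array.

FIRST iteration:
pass 1:
  A via A→a: +{a}
  S via S→A S: +{a}
  FIRST(S)={a}  FIRST(A)={a}
pass 2: done
  FIRST(S)={a}  FIRST(A)={a}

FOLLOW sets:
seed FOLLOW(S) with $
[1]
  S→A S: FOLLOW(A) ⊇ FIRST(S) = {a}; new: +{a}
  FOLLOW[S]={$}  FOLLOW[A]={a}
[2] — fixpoint
  FOLLOW[S]={$}  FOLLOW[A]={a}

FOLLOW(A) = ["a"]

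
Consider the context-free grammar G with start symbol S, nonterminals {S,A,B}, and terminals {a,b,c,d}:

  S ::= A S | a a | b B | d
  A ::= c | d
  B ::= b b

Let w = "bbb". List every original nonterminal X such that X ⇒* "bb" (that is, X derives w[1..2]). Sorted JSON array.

Convert to CNF:
  S -> A S | T0 B | T1 T1 | d
  A -> c | d
  B -> T0 T0
  T0 -> b
  T1 -> a

CYK fill, restricted to cells inside w[1..2]:
  T[1,1] 'b' = {T0}  orig:{}
  T[2,2] 'b' = {T0}  orig:{}
  T[1,2] 'bb' = {B}

Original NTs in T[1,2] deriving "bb": ["B"]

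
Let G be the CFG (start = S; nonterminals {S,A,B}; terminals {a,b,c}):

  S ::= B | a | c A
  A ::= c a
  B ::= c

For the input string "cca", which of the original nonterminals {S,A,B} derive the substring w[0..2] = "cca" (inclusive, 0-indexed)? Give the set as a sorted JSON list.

Convert to CNF:
  S -> T0 A | a | c
  A -> T0 T1
  B -> c
  T0 -> c
  T1 -> a

CYK table (by increasing span) — only the sub-triangle for w[0..2]:
  [0..0]={B,S,T0}  "c"  orig:{B,S}
  [1..1]={B,S,T0}  "c"  orig:{B,S}
  [2..2]={S,T1}  "a"  orig:{S}
  [0..1]=∅  "cc"
  [1..2]={A}  "ca"
  [0..2]={S}  "cca"

Original NTs in T[0,2] deriving "cca": ["S"]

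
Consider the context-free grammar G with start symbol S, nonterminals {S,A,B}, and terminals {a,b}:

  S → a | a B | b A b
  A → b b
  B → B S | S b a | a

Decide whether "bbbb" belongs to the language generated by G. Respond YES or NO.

Convert to CNF:
  S -> T0 X3 | T1 B | a
  A -> T0 T0
  B -> B S | S X2 | a
  T0 -> b
  T1 -> a
  X2 -> T0 T1
  X3 -> A T0

CYK fill:
  cell(0,0) b: {T0}  orig:{}
  cell(1,1) b: {T0}  orig:{}
  cell(2,2) b: {T0}  orig:{}
  cell(3,3) b: {T0}  orig:{}
  cell(0,1) bb: {A}
  cell(1,2) bb: {A}
  cell(2,3) bb: {A}
  cell(0,2) bbb: {X3}  orig:{}
  cell(1,3) bbb: {X3}  orig:{}
  cell(0,3) bbbb: {S}

S ∈ T[0,3] ⇒ YES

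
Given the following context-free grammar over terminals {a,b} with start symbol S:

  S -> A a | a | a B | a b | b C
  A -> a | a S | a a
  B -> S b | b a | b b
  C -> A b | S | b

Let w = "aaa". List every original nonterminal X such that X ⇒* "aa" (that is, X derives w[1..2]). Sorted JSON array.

Convert to CNF:
  S -> A T0 | T0 B | T0 T1 | T1 C | a
  A -> T0 S | T0 T0 | a
  B -> S T1 | T1 T0 | T1 T1
  C -> A T0 | A T1 | T0 B | T0 T1 | T1 C | a | b
  T0 -> a
  T1 -> b

Fill CYK table bottom-up, restricted to cells inside w[1..2]:
  [1..1]={A,C,S,T0}  "a"  orig:{A,C,S}
  [2..2]={A,C,S,T0}  "a"  orig:{A,C,S}
  [1..2]={A,C,S}  "aa"

Original NTs in T[1,2] deriving "aa": ["A", "C", "S"]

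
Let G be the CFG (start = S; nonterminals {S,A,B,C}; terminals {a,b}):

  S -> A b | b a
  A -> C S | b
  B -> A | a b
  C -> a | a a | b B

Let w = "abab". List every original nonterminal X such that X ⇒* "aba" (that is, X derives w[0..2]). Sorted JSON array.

Convert to CNF:
  S -> A T1 | T1 T0
  A -> C S | b
  B -> C S | T0 T1 | b
  C -> T0 T0 | T1 B | a
  T0 -> a
  T1 -> b

CYK table (by increasing span), restricted to cells inside w[0..2]:
  cell(0,0) a: {C,T0}  orig:{C}
  cell(1,1) b: {A,B,T1}  orig:{A,B}
  cell(2,2) a: {C,T0}  orig:{C}
  cell(0,1) ab: {B}
  cell(1,2) ba: {S}
  cell(0,2) aba: {A,B}

Original NTs in T[0,2] deriving "aba": ["A", "B"]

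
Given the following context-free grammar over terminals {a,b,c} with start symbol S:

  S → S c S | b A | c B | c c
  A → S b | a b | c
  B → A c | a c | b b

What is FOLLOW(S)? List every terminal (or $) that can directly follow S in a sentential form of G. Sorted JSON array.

FIRST iteration:
round 1:
  A via A→a b: +{a}
  A via A→c: +{c}
  B via B→A c: +{a,c}
  B via B→b b: +{b}
  S via S→b A: +{b}
  S via S→c B: +{c}
  FIRST(S)={b,c}  FIRST(A)={a,c}  FIRST(B)={a,b,c}
round 2:
  A via A→S b: +{b}
  FIRST(S)={b,c}  FIRST(A)={a,b,c}  FIRST(B)={a,b,c}
round 3: (stable)
  FIRST(S)={b,c}  FIRST(A)={a,b,c}  FIRST(B)={a,b,c}

FOLLOW iteration:
seed FOLLOW(S) with $
[1]
  A→S b: FOLLOW(S) ⊇ FIRST(b) = {b}; new: +{b}
  B→A c: FOLLOW(A) ⊇ FIRST(c) = {c}; new: +{c}
  S→S c S: FOLLOW(S) ⊇ FIRST(c) = {c}; new: +{c}
  S→b A: FOLLOW(A) ⊇ FOLLOW(S) ⊇ {$,b,c}; new: +{$,b}
  S→c B: FOLLOW(B) ⊇ FOLLOW(S) ⊇ {$,b,c}; new: +{$,b,c}
  FOLLOW[S]={$,b,c}  FOLLOW[A]={$,b,c}  FOLLOW[B]={$,b,c}
[2] (no change)
  FOLLOW[S]={$,b,c}  FOLLOW[A]={$,b,c}  FOLLOW[B]={$,b,c}

FOLLOW(S) = ["$", "b", "c"]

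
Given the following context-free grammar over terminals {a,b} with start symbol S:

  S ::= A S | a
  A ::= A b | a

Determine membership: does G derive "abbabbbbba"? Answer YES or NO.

CNF form of G:
  S -> A S | a
  A -> A T0 | a
  T0 -> b

CYK fill:
  T[0,0] 'a' = {A,S}
  T[1,1] 'b' = {T0}  orig:{}
  T[2,2] 'b' = {T0}  orig:{}
  T[3,3] 'a' = {A,S}
  T[4,4] 'b' = {T0}  orig:{}
  T[5,5] 'b' = {T0}  orig:{}
  T[6,6] 'b' = {T0}  orig:{}
  T[7,7] 'b' = {T0}  orig:{}
  T[8,8] 'b' = {T0}  orig:{}
  T[9,9] 'a' = {A,S}
  T[0,1] 'ab' = {A}
  T[1,2] 'bb' = ∅
  T[2,3] 'ba' = ∅
  T[3,4] 'ab' = {A}
  T[4,5] 'bb' = ∅
  T[5,6] 'bb' = ∅
  T[6,7] 'bb' = ∅
  T[7,8] 'bb' = ∅
  T[8,9] 'ba' = ∅
  T[0,2] 'abb' = {A}
  T[1,3] 'bba' = ∅
  T[2,4] 'bab' = ∅
  T[3,5] 'abb' = {A}
  T[4,6] 'bbb' = ∅
  T[5,7] 'bbb' = ∅
  T[6,8] 'bbb' = ∅
  T[7,9] 'bba' = ∅
  T[0,3] 'abba' = {S}
  T[1,4] 'bbab' = ∅
  T[2,5] 'babb' = ∅
  T[3,6] 'abbb' = {A}
  T[4,7] 'bbbb' = ∅
  T[5,8] 'bbbb' = ∅
  T[6,9] 'bbba' = ∅
  T[0,4] 'abbab' = ∅
  T[1,5] 'bbabb' = ∅
  T[2,6] 'babbb' = ∅
  T[3,7] 'abbbb' = {A}
  T[4,8] 'bbbbb' = ∅
  T[5,9] 'bbbba' = ∅
  T[0,5] 'abbabb' = ∅
  T[1,6] 'bbabbb' = ∅
  T[2,7] 'babbbb' = ∅
  T[3,8] 'abbbbb' = {A}
  T[4,9] 'bbbbba' = ∅
  T[0,6] 'abbabbb' = ∅
  T[1,7] 'bbabbbb' = ∅
  T[2,8] 'babbbbb' = ∅
  T[3,9] 'abbbbba' = {S}
  T[0,7] 'abbabbbb' = ∅
  T[1,8] 'bbabbbbb' = ∅
  T[2,9] 'babbbbba' = ∅
  T[0,8] 'abbabbbbb' = ∅
  T[1,9] 'bbabbbbba' = ∅
  T[0,9] 'abbabbbbba' = {S}

S ∈ T[0,9] ⇒ YES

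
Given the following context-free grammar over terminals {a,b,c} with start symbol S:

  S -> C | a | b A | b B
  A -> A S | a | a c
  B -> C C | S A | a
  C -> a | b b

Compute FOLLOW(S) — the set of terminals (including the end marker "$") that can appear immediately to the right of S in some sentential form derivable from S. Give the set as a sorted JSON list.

FIRST sets, iterate to fixpoint:
iter 1:
  A via A→a: +{a}
  B via B→a: +{a}
  C via C→a: +{a}
  C via C→b b: +{b}
  S via S→C: +{a,b}
  FIRST(S)={a,b}  FIRST(A)={a}  FIRST(B)={a}  FIRST(C)={a,b}
iter 2:
  B via B→C C: +{b}
  FIRST(S)={a,b}  FIRST(A)={a}  FIRST(B)={a,b}  FIRST(C)={a,b}
iter 3: (stable)
  FIRST(S)={a,b}  FIRST(A)={a}  FIRST(B)={a,b}  FIRST(C)={a,b}

Compute FOLLOW by fixpoint:
FOLLOW(S) := {$}
iter 1:
  A→A S: FOLLOW(A) ⊇ FIRST(S) = {a,b}; new: +{a,b}
  A→A S: FOLLOW(S) ⊇ FOLLOW(A) ⊇ {a,b}; new: +{a,b}
  B→C C: FOLLOW(C) ⊇ FIRST(C) = {a,b}; new: +{a,b}
  S→C: FOLLOW(C) ⊇ FOLLOW(S) ⊇ {$,a,b}; new: +{$}
  S→b A: FOLLOW(A) ⊇ FOLLOW(S) ⊇ {$,a,b}; new: +{$}
  S→b B: FOLLOW(B) ⊇ FOLLOW(S) ⊇ {$,a,b}; new: +{$,a,b}
  S: {$,a,b}  A: {$,a,b}  B: {$,a,b}  C: {$,a,b}
iter 2: (stable)
  S: {$,a,b}  A: {$,a,b}  B: {$,a,b}  C: {$,a,b}

FOLLOW(S) = ["$", "a", "b"]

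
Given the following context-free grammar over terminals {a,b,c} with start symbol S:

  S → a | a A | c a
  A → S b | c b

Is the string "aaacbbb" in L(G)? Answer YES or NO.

CNF form of G:
  S -> T1 T2 | T2 A | a
  A -> S T0 | T1 T0
  T0 -> b
  T1 -> c
  T2 -> a

CYK table (by increasing span):
  T[0,0] 'a' = {S,T2}  orig:{S}
  T[1,1] 'a' = {S,T2}  orig:{S}
  T[2,2] 'a' = {S,T2}  orig:{S}
  T[3,3] 'c' = {T1}  orig:{}
  T[4,4] 'b' = {T0}  orig:{}
  T[5,5] 'b' = {T0}  orig:{}
  T[6,6] 'b' = {T0}  orig:{}
  T[0,1] 'aa' = ∅
  T[1,2] 'aa' = ∅
  T[2,3] 'ac' = ∅
  T[3,4] 'cb' = {A}
  T[4,5] 'bb' = ∅
  T[5,6] 'bb' = ∅
  T[0,2] 'aaa' = ∅
  T[1,3] 'aac' = ∅
  T[2,4] 'acb' = {S}
  T[3,5] 'cbb' = ∅
  T[4,6] 'bbb' = ∅
  T[0,3] 'aaac' = ∅
  T[1,4] 'aacb' = ∅
  T[2,5] 'acbb' = {A}
  T[3,6] 'cbbb' = ∅
  T[0,4] 'aaacb' = ∅
  T[1,5] 'aacbb' = {S}
  T[2,6] 'acbbb' = ∅
  T[0,5] 'aaacbb' = ∅
  T[1,6] 'aacbbb' = {A}
  T[0,6] 'aaacbbb' = {S}

S ∈ T[0,6] ⇒ YES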